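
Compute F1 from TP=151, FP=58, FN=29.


Precision = 151/209 = 0.7225
Recall = 151/180 = 0.8389
F1 = 2·P·R/(P+R) = 2·TP/(2·TP+FP+FN) = 302/(302+58+29) = 302/389 = 0.7763

0.7763


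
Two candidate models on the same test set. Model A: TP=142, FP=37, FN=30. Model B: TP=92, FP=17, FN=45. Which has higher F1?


Model A: P=142/179=0.7933, R=142/172=0.8256, F1=2PR/(P+R)=2TP/(2TP+FP+FN)=284/351=0.8091
Model B: P=92/109=0.844, R=92/137=0.6715, F1=2PR/(P+R)=2TP/(2TP+FP+FN)=184/246=0.748
0.8091 > 0.748 → Model A

Model A


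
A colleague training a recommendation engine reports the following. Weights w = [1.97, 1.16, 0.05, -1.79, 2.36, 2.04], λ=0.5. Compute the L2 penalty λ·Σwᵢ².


‖w‖₂² = (1.97)² + (1.16)² + (0.05)² + (-1.79)² + (2.36)² + (2.04)²
     = 3.8809 + 1.3456 + 0.0025 + 3.2041 + 5.5696 + 4.1616
     = 18.1643
λ·‖w‖₂² = 0.5·18.1643 = 9.08215

9.08215


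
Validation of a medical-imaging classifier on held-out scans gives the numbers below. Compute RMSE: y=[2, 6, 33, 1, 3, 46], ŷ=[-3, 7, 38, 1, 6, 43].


MSE = 69/6 = 11.5
RMSE = √(69/6) = 3.3912

3.3912


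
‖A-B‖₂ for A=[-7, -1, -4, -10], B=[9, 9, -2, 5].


d = √((-7-9)² + (-1-9)² + (-4+ 2)² + (-10-5)²)
  = √(256 + 100 + 4 + 225)
  = √585 = 24.1868

24.1868


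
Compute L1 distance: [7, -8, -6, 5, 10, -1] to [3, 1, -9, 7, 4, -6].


d = |7-3| + |-8-1| + |-6+ 9| + |5-7| + |10-4| + |-1+ 6|
  = 4 + 9 + 3 + 2 + 6 + 5
  = 29

29


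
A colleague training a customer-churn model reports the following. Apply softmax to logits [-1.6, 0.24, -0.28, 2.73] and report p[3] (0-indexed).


Exponentials: e^-1.6=0.2019, e^0.24=1.2712, e^-0.28=0.7558, e^2.73=15.3329
Sum = 17.5618
Softmax = [0.0115, 0.0724, 0.043, 0.8731]
p[3] = 15.3329/17.5618 = 0.8731

0.8731


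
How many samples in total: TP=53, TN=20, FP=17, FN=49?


Total = TP + TN + FP + FN
= 53 + 20 + 17 + 49
= 139
(Predicted positive: 70, predicted negative: 69)

139


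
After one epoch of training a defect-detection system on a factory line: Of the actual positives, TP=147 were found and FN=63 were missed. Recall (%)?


Recall = TP/(TP+FN)
= 147/(147+63)
= 147/210 = 70.0%

70.0%


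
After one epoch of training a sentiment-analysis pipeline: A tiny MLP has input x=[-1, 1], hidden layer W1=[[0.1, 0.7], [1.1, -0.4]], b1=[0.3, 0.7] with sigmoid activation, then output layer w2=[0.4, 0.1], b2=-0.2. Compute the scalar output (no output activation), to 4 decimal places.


z1[0] = (0.1)·(-1) + (0.7)·(1) + 0.3 = 0.9
z1[1] = (1.1)·(-1) + (-0.4)·(1) + 0.7 = -0.8
h = sigmoid(z1) = [0.7109, 0.31]
output = (0.4)·(0.7109) + (0.1)·(0.31) - 0.2 = 0.1154

0.1154


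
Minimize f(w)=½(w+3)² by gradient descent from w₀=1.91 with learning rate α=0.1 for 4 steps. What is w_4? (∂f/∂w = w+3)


step 1: grad = 1.91+3 = 4.91; w = 1.91 - 0.1·(4.91) = 1.419
step 2: grad = 1.419+3 = 4.419; w = 1.419 - 0.1·(4.419) = 0.9771
step 3: grad = 0.9771+3 = 3.9771; w = 0.9771 - 0.1·(3.9771) = 0.57939
step 4: grad = 0.57939+3 = 3.57939; w = 0.57939 - 0.1·(3.57939) = 0.221451

0.221451


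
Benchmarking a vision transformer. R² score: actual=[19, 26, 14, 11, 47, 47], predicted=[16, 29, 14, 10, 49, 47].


ȳ = 27.3333
SS_res = Σ(y-ŷ)² = 23
SS_tot = Σ(y-ȳ)² = 1289.33
R² = 1 - SS_res/SS_tot = 1 - 0.0178 = 0.9822

0.9822


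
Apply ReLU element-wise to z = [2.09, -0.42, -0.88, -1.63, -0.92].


ReLU(2.09) = max(0, 2.09) = 2.09
ReLU(-0.42) = max(0, -0.42) = 0.0
ReLU(-0.88) = max(0, -0.88) = 0.0
ReLU(-1.63) = max(0, -1.63) = 0.0
ReLU(-0.92) = max(0, -0.92) = 0.0
result = [2.09, 0.0, 0.0, 0.0, 0.0]

[2.09, 0.0, 0.0, 0.0, 0.0]


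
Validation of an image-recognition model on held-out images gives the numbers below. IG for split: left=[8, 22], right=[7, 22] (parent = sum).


Parent = [15, 44], H_parent = 0.8179
H_left = 0.8366 (n=30), H_right = 0.7973 (n=29)
H_children = (30/59)·0.8366 + (29/59)·0.7973 = 0.8173
IG = 0.8179 - 0.8173 = 0.0006

0.0006


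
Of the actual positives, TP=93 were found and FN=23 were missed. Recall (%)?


Recall = TP/(TP+FN)
= 93/(93+23)
= 93/116 = 80.17%

80.17%


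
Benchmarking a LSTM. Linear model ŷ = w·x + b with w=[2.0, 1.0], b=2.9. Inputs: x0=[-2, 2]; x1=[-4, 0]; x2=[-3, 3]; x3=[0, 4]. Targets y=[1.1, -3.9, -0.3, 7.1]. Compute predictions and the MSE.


ŷ0 = (2.0)·(-2) + (1.0)·(2) + 2.9 = 0.9
ŷ1 = (2.0)·(-4) + (1.0)·(0) + 2.9 = -5.1
ŷ2 = (2.0)·(-3) + (1.0)·(3) + 2.9 = -0.1
ŷ3 = (2.0)·(0) + (1.0)·(4) + 2.9 = 6.9
errors² = [0.04, 1.44, 0.04, 0.04]
MSE = 1.5600/4 = 0.39

0.39


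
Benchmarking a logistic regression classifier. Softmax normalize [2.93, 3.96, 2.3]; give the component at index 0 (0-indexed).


Exponentials: e^2.93=18.7276, e^3.96=52.4573, e^2.3=9.9742
Sum = 81.1591
Softmax = [0.2308, 0.6464, 0.1229]
p[0] = 18.7276/81.1591 = 0.2308

0.2308


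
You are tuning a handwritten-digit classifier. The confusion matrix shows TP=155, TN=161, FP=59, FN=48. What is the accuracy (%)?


Accuracy = (TP+TN)/(TP+TN+FP+FN)
= (155+161)/(423)
= 316/423 = 74.7%

74.7%


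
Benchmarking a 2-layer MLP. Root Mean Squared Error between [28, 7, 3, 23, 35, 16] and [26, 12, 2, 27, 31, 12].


MSE = 78/6 = 13
RMSE = √(78/6) = 3.6056

3.6056


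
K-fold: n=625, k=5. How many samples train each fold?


Fold size = 625/5 = 125
Training per fold = 625 - 125 = 500

500


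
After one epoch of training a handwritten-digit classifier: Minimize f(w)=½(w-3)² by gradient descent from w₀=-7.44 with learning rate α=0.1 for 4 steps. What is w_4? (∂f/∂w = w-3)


step 1: grad = -7.44-3 = -10.44; w = -7.44 - 0.1·(-10.44) = -6.396
step 2: grad = -6.396-3 = -9.396; w = -6.396 - 0.1·(-9.396) = -5.4564
step 3: grad = -5.4564-3 = -8.4564; w = -5.4564 - 0.1·(-8.4564) = -4.61076
step 4: grad = -4.61076-3 = -7.61076; w = -4.61076 - 0.1·(-7.61076) = -3.849684

-3.849684


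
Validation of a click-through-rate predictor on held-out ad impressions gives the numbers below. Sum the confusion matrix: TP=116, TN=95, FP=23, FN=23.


Total = TP + TN + FP + FN
= 116 + 95 + 23 + 23
= 257
(Predicted positive: 139, predicted negative: 118)

257


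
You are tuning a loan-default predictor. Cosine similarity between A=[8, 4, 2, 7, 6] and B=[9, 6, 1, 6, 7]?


A·B = 8·9 + 4·6 + 2·1 + 7·6 + 6·7 = 182
‖A‖ = √169 = 13, ‖B‖ = √203 = 14.2478
cos = 182/(√169·√203) = 182/√34307 = 0.9826

0.9826


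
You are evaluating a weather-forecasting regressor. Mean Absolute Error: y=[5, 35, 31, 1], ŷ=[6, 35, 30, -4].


Absolute errors: |5-6|=1, |35-35|=0, |31-30|=1, |1+ 4|=5
Sum = 7
MAE = 7/4 = 7/4

7/4


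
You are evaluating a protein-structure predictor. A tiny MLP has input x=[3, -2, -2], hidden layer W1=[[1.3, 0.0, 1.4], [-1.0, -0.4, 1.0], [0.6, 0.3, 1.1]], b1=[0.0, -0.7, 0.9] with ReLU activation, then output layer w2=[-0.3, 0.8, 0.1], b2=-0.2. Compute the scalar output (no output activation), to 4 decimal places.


z1[0] = (1.3)·(3) + (0.0)·(-2) + (1.4)·(-2) + 0.0 = 1.1
z1[1] = (-1.0)·(3) + (-0.4)·(-2) + (1.0)·(-2) - 0.7 = -4.9
z1[2] = (0.6)·(3) + (0.3)·(-2) + (1.1)·(-2) + 0.9 = -0.1
h = ReLU(z1) = [1.1, 0.0, 0.0]
output = (-0.3)·(1.1) + (0.8)·(0.0) + (0.1)·(0.0) - 0.2 = -0.53

-0.53


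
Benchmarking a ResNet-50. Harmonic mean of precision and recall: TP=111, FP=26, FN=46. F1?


Precision = 111/137 = 0.8102
Recall = 111/157 = 0.707
F1 = 2·P·R/(P+R) = 2·TP/(2·TP+FP+FN) = 222/(222+26+46) = 222/294 = 0.7551

0.7551


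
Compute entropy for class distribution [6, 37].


Probabilities: [6/43, 37/43] ≈ [0.1395, 0.8605]
H = -((6/43)·log₂(6/43) + (37/43)·log₂(37/43))
  = 0.583 bits

0.583 bits


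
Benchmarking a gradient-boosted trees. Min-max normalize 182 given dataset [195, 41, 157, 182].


min=41, max=195
(182-41)/(195-41) = 141/154 = 0.9156

0.9156


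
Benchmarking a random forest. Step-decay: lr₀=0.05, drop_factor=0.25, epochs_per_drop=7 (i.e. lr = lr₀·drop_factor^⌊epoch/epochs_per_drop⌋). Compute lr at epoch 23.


n_drops = ⌊23/7⌋ = 3
lr = 0.05·0.25^3 = 0.05·0.015625 = 0.00078125

0.00078125


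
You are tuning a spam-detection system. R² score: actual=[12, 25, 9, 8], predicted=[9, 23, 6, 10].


ȳ = 13.5
SS_res = Σ(y-ŷ)² = 26
SS_tot = Σ(y-ȳ)² = 185
R² = 1 - SS_res/SS_tot = 1 - 0.1405 = 0.8595

0.8595


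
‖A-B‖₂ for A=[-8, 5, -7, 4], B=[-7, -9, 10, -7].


d = √((-8+ 7)² + (5+ 9)² + (-7-10)² + (4+ 7)²)
  = √(1 + 196 + 289 + 121)
  = √607 = 24.6374

24.6374


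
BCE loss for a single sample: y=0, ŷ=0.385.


BCE = -[y·ln(p) + (1-y)·ln(1-p)]
= -0 - 1·ln(1-0.385)
= -ln(0.615) = 0.4861

0.4861


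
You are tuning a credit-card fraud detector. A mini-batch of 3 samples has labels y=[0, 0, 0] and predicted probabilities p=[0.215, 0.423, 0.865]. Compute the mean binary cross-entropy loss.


L[0] = -ln(1-0.215) = -ln(0.785) = 0.2421
L[1] = -ln(1-0.423) = -ln(0.577) = 0.5499
L[2] = -ln(1-0.865) = -ln(0.135) = 2.0025
mean = (0.2421 + 0.5499 + 2.0025)/3 = 0.9315

0.9315


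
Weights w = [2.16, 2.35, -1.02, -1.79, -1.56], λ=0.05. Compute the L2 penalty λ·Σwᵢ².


‖w‖₂² = (2.16)² + (2.35)² + (-1.02)² + (-1.79)² + (-1.56)²
     = 4.6656 + 5.5225 + 1.0404 + 3.2041 + 2.4336
     = 16.8662
λ·‖w‖₂² = 0.05·16.8662 = 0.84331

0.84331


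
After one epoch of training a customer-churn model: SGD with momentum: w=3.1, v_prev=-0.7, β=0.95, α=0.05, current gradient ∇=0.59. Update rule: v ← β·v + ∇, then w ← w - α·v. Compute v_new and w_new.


v_new = 0.95·-0.7 + 0.59 = -0.665 + 0.59 = -0.075
w_new = 3.1 - 0.05·-0.075 = 3.1 + 0.00375 = 3.10375

v_new=-0.075, w_new=3.10375


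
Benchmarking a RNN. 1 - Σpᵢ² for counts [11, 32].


Probabilities: [11/43, 32/43] ≈ [0.2558, 0.7442]
Σpᵢ² = (121 + 1024)/43² = 1145/1849
Gini = 1 - Σpᵢ² = 1 - 1145/1849 = 0.3807

0.3807


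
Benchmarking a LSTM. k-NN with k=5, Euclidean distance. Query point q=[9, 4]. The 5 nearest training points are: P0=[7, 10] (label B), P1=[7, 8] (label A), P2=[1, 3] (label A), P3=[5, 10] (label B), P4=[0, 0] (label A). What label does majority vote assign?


d(q,P0) = 6.3246  (label B)
d(q,P1) = 4.4721  (label A)
d(q,P2) = 8.0623  (label A)
d(q,P3) = 7.2111  (label B)
d(q,P4) = 9.8489  (label A)
Votes: A=3, B=2
Majority → A

A


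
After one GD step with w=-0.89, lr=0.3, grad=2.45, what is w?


w_new = w - α·∇
= -0.89 - 0.3·2.45
= -0.89 - 0.735
= -1.625

-1.625


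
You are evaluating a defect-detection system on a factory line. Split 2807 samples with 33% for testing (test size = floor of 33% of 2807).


Test = ⌊2807·33/100⌋ = 926
Train = 2807 - 926 = 1881

Train: 1881, Test: 926


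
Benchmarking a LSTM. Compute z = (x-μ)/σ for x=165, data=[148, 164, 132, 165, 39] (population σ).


μ = 129.6, σ = 46.8811
z = (165 - 129.6)/46.8811 = 0.7551

0.7551


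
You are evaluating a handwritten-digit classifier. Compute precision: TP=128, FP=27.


Precision = TP/(TP+FP)
= 128/(128+27)
= 128/155 = 82.58%

82.58%


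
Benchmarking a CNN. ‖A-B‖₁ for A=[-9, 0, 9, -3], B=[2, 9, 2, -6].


d = |-9-2| + |0-9| + |9-2| + |-3+ 6|
  = 11 + 9 + 7 + 3
  = 30

30


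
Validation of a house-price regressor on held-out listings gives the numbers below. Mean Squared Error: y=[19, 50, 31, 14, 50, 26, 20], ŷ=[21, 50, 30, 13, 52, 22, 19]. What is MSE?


Squared errors: (19-21)²=4, (50-50)²=0, (31-30)²=1, (14-13)²=1, (50-52)²=4, (26-22)²=16, (20-19)²=1
Sum = 27
MSE = 27/7 = 27/7

27/7


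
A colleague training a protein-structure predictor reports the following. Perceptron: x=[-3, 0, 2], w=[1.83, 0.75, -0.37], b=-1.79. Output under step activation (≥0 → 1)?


z = (-3)·(1.83) + (0)·(0.75) + (2)·(-0.37) - 1.79
  = -8.02
step(z) = 0 (z<0)

0


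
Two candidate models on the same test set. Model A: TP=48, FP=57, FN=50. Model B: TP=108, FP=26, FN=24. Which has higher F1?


Model A: P=48/105=0.4571, R=48/98=0.4898, F1=2PR/(P+R)=2TP/(2TP+FP+FN)=96/203=0.4729
Model B: P=108/134=0.806, R=108/132=0.8182, F1=2PR/(P+R)=2TP/(2TP+FP+FN)=216/266=0.812
0.4729 < 0.812 → Model B

Model B


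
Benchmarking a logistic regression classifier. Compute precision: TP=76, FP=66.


Precision = TP/(TP+FP)
= 76/(76+66)
= 76/142 = 53.52%

53.52%


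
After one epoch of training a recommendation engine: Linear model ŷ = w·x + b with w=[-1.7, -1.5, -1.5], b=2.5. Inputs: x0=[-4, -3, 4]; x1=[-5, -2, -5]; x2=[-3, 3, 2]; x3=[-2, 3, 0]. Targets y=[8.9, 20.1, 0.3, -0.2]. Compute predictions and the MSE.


ŷ0 = (-1.7)·(-4) + (-1.5)·(-3) + (-1.5)·(4) + 2.5 = 7.8
ŷ1 = (-1.7)·(-5) + (-1.5)·(-2) + (-1.5)·(-5) + 2.5 = 21.5
ŷ2 = (-1.7)·(-3) + (-1.5)·(3) + (-1.5)·(2) + 2.5 = 0.1
ŷ3 = (-1.7)·(-2) + (-1.5)·(3) + (-1.5)·(0) + 2.5 = 1.4
errors² = [1.21, 1.96, 0.04, 2.56]
MSE = 5.7700/4 = 1.4425

1.4425


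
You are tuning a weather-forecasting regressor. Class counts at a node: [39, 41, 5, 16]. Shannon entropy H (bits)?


Probabilities: [39/101, 41/101, 5/101, 16/101] ≈ [0.3861, 0.4059, 0.0495, 0.1584]
H = -((39/101)·log₂(39/101) + (41/101)·log₂(41/101) + (5/101)·log₂(5/101) + (16/101)·log₂(16/101))
  = 1.6939 bits

1.6939 bits


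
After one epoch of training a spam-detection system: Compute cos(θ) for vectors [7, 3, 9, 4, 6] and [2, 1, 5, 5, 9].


A·B = 7·2 + 3·1 + 9·5 + 4·5 + 6·9 = 136
‖A‖ = √191 = 13.8203, ‖B‖ = √136 = 11.6619
cos = 136/(√191·√136) = 136/√25976 = 0.8438

0.8438


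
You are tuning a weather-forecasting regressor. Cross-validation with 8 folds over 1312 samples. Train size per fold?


Fold size = 1312/8 = 164
Training per fold = 1312 - 164 = 1148

1148


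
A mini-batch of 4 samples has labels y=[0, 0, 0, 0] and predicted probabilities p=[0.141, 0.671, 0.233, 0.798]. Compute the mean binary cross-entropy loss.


L[0] = -ln(1-0.141) = -ln(0.859) = 0.152
L[1] = -ln(1-0.671) = -ln(0.329) = 1.1117
L[2] = -ln(1-0.233) = -ln(0.767) = 0.2653
L[3] = -ln(1-0.798) = -ln(0.202) = 1.5995
mean = (0.152 + 1.1117 + 0.2653 + 1.5995)/4 = 0.7821

0.7821


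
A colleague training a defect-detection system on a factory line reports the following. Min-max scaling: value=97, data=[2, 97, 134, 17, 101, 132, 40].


min=2, max=134
(97-2)/(134-2) = 95/132 = 0.7197

0.7197


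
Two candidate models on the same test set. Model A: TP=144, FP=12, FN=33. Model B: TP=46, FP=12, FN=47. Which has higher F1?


Model A: P=144/156=0.9231, R=144/177=0.8136, F1=2PR/(P+R)=2TP/(2TP+FP+FN)=288/333=0.8649
Model B: P=46/58=0.7931, R=46/93=0.4946, F1=2PR/(P+R)=2TP/(2TP+FP+FN)=92/151=0.6093
0.8649 > 0.6093 → Model A

Model A


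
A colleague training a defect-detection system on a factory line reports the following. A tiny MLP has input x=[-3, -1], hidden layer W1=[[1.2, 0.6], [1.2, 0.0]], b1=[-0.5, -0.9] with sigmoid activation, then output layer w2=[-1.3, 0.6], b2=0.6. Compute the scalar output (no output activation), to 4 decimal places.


z1[0] = (1.2)·(-3) + (0.6)·(-1) - 0.5 = -4.7
z1[1] = (1.2)·(-3) + (0.0)·(-1) - 0.9 = -4.5
h = sigmoid(z1) = [0.009, 0.011]
output = (-1.3)·(0.009) + (0.6)·(0.011) + 0.6 = 0.5949

0.5949


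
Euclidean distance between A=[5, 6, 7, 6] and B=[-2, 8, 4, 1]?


d = √((5+ 2)² + (6-8)² + (7-4)² + (6-1)²)
  = √(49 + 4 + 9 + 25)
  = √87 = 9.3274

9.3274


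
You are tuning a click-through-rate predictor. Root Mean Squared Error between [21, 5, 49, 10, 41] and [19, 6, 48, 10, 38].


MSE = 15/5 = 3
RMSE = √(15/5) = 1.7321

1.7321


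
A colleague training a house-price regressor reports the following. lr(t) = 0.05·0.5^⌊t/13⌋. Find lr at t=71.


n_drops = ⌊71/13⌋ = 5
lr = 0.05·0.5^5 = 0.05·0.03125 = 0.0015625

0.0015625


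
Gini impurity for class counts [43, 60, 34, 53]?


Probabilities: [43/190, 60/190, 34/190, 53/190] ≈ [0.2263, 0.3158, 0.1789, 0.2789]
Σpᵢ² = (1849 + 3600 + 1156 + 2809)/190² = 9414/36100
Gini = 1 - Σpᵢ² = 1 - 9414/36100 = 0.7392

0.7392


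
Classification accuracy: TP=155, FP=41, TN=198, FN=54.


Accuracy = (TP+TN)/(TP+TN+FP+FN)
= (155+198)/(448)
= 353/448 = 78.79%

78.79%


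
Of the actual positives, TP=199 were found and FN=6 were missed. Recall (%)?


Recall = TP/(TP+FN)
= 199/(199+6)
= 199/205 = 97.07%

97.07%


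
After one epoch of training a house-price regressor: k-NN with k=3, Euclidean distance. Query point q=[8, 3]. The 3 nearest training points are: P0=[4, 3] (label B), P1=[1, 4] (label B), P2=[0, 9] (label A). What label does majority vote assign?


d(q,P0) = 4.0  (label B)
d(q,P1) = 7.0711  (label B)
d(q,P2) = 10.0  (label A)
Votes: A=1, B=2
Majority → B

B


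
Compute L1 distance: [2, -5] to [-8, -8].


d = |2+ 8| + |-5+ 8|
  = 10 + 3
  = 13

13


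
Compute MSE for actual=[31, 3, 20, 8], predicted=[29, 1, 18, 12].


Squared errors: (31-29)²=4, (3-1)²=4, (20-18)²=4, (8-12)²=16
Sum = 28
MSE = 28/4 = 7

7


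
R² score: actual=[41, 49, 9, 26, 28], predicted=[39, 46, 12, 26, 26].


ȳ = 30.6
SS_res = Σ(y-ŷ)² = 26
SS_tot = Σ(y-ȳ)² = 941.2
R² = 1 - SS_res/SS_tot = 1 - 0.0276 = 0.9724

0.9724


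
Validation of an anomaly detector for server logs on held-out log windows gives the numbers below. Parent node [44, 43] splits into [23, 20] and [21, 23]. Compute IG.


Parent = [44, 43], H_parent = 0.9999
H_left = 0.9965 (n=43), H_right = 0.9985 (n=44)
H_children = (43/87)·0.9965 + (44/87)·0.9985 = 0.9975
IG = 0.9999 - 0.9975 = 0.0024

0.0024


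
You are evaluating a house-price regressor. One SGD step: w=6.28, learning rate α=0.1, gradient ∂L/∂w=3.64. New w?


w_new = w - α·∇
= 6.28 - 0.1·3.64
= 6.28 - 0.364
= 5.916

5.916


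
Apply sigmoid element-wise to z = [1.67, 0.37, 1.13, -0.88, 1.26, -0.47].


σ(1.67) = 1/(1+e^-1.67) = 0.8416
σ(0.37) = 1/(1+e^-0.37) = 0.5915
σ(1.13) = 1/(1+e^-1.13) = 0.7558
σ(-0.88) = 1/(1+e^0.88) = 0.2932
σ(1.26) = 1/(1+e^-1.26) = 0.779
σ(-0.47) = 1/(1+e^0.47) = 0.3846
result = [0.8416, 0.5915, 0.7558, 0.2932, 0.779, 0.3846]

[0.8416, 0.5915, 0.7558, 0.2932, 0.779, 0.3846]


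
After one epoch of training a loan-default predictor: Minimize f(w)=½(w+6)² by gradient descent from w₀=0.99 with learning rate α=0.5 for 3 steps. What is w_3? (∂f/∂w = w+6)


step 1: grad = 0.99+6 = 6.99; w = 0.99 - 0.5·(6.99) = -2.505
step 2: grad = -2.505+6 = 3.495; w = -2.505 - 0.5·(3.495) = -4.2525
step 3: grad = -4.2525+6 = 1.7475; w = -4.2525 - 0.5·(1.7475) = -5.12625

-5.12625


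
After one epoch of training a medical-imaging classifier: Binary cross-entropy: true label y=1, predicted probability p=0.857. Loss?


BCE = -[y·ln(p) + (1-y)·ln(1-p)]
= -1·ln(0.857) - 0
= -ln(0.857) = 0.1543

0.1543


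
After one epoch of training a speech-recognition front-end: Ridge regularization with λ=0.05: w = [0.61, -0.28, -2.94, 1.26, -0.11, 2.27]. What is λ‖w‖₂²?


‖w‖₂² = (0.61)² + (-0.28)² + (-2.94)² + (1.26)² + (-0.11)² + (2.27)²
     = 0.3721 + 0.0784 + 8.6436 + 1.5876 + 0.0121 + 5.1529
     = 15.8467
λ·‖w‖₂² = 0.05·15.8467 = 0.792335

0.792335


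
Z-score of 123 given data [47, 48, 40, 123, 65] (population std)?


μ = 64.6, σ = 30.3355
z = (123 - 64.6)/30.3355 = 1.9251

1.9251


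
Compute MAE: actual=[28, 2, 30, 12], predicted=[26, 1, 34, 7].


Absolute errors: |28-26|=2, |2-1|=1, |30-34|=4, |12-7|=5
Sum = 12
MAE = 12/4 = 3

3


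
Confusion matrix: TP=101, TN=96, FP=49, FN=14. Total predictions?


Total = TP + TN + FP + FN
= 101 + 96 + 49 + 14
= 260
(Predicted positive: 150, predicted negative: 110)

260


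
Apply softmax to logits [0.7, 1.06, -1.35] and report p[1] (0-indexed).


Exponentials: e^0.7=2.0138, e^1.06=2.8864, e^-1.35=0.2592
Sum = 5.1594
Softmax = [0.3903, 0.5594, 0.0502]
p[1] = 2.8864/5.1594 = 0.5594

0.5594


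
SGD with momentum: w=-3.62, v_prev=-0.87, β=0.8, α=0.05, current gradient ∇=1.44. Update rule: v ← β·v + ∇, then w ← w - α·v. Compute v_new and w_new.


v_new = 0.8·-0.87 + 1.44 = -0.696 + 1.44 = 0.744
w_new = -3.62 - 0.05·0.744 = -3.62 - 0.0372 = -3.6572

v_new=0.744, w_new=-3.6572


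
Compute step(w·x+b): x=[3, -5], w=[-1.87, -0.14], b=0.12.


z = (3)·(-1.87) + (-5)·(-0.14) + 0.12
  = -4.79
step(z) = 0 (z<0)

0


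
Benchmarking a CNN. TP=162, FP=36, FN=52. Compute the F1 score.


Precision = 162/198 = 0.8182
Recall = 162/214 = 0.757
F1 = 2·P·R/(P+R) = 2·TP/(2·TP+FP+FN) = 324/(324+36+52) = 324/412 = 0.7864

0.7864


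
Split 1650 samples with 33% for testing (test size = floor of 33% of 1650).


Test = ⌊1650·33/100⌋ = 544
Train = 1650 - 544 = 1106

Train: 1106, Test: 544


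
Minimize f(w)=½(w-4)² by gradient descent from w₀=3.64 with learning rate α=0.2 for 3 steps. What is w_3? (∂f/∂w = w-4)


step 1: grad = 3.64-4 = -0.36; w = 3.64 - 0.2·(-0.36) = 3.712
step 2: grad = 3.712-4 = -0.288; w = 3.712 - 0.2·(-0.288) = 3.7696
step 3: grad = 3.7696-4 = -0.2304; w = 3.7696 - 0.2·(-0.2304) = 3.81568

3.81568


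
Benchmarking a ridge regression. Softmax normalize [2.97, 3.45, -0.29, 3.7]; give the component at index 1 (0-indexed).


Exponentials: e^2.97=19.4919, e^3.45=31.5004, e^-0.29=0.7483, e^3.7=40.4473
Sum = 92.1879
Softmax = [0.2114, 0.3417, 0.0081, 0.4387]
p[1] = 31.5004/92.1879 = 0.3417

0.3417


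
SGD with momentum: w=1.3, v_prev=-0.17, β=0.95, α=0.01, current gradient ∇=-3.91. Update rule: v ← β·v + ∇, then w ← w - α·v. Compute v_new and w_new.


v_new = 0.95·-0.17 - 3.91 = -0.1615 - 3.91 = -4.0715
w_new = 1.3 - 0.01·-4.0715 = 1.3 + 0.040715 = 1.340715

v_new=-4.0715, w_new=1.340715


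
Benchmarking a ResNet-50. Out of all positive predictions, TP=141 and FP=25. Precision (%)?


Precision = TP/(TP+FP)
= 141/(141+25)
= 141/166 = 84.94%

84.94%


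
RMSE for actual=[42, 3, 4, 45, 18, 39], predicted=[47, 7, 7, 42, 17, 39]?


MSE = 60/6 = 10
RMSE = √(60/6) = 3.1623

3.1623


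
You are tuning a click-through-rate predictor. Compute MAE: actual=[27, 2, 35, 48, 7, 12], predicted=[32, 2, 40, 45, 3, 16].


Absolute errors: |27-32|=5, |2-2|=0, |35-40|=5, |48-45|=3, |7-3|=4, |12-16|=4
Sum = 21
MAE = 21/6 = 7/2

7/2


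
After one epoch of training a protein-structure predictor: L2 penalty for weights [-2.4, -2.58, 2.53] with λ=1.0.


‖w‖₂² = (-2.4)² + (-2.58)² + (2.53)²
     = 5.76 + 6.6564 + 6.4009
     = 18.8173
λ·‖w‖₂² = 1.0·18.8173 = 18.8173

18.8173


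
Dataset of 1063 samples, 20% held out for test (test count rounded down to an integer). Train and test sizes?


Test = ⌊1063·20/100⌋ = 212
Train = 1063 - 212 = 851

Train: 851, Test: 212


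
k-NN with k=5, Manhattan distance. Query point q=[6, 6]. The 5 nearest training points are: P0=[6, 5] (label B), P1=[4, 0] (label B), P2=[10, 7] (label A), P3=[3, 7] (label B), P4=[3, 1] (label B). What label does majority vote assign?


d(q,P0) = 1  (label B)
d(q,P1) = 8  (label B)
d(q,P2) = 5  (label A)
d(q,P3) = 4  (label B)
d(q,P4) = 8  (label B)
Votes: A=1, B=4
Majority → B

B


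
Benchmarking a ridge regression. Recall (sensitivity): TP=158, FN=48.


Recall = TP/(TP+FN)
= 158/(158+48)
= 158/206 = 76.7%

76.7%


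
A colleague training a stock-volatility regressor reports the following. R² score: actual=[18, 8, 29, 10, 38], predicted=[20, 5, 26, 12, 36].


ȳ = 20.6
SS_res = Σ(y-ŷ)² = 30
SS_tot = Σ(y-ȳ)² = 651.2
R² = 1 - SS_res/SS_tot = 1 - 0.0461 = 0.9539

0.9539


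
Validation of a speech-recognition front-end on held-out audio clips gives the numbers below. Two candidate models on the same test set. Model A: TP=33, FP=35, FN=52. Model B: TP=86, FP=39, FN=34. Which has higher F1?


Model A: P=33/68=0.4853, R=33/85=0.3882, F1=2PR/(P+R)=2TP/(2TP+FP+FN)=66/153=0.4314
Model B: P=86/125=0.688, R=86/120=0.7167, F1=2PR/(P+R)=2TP/(2TP+FP+FN)=172/245=0.702
0.4314 < 0.702 → Model B

Model B


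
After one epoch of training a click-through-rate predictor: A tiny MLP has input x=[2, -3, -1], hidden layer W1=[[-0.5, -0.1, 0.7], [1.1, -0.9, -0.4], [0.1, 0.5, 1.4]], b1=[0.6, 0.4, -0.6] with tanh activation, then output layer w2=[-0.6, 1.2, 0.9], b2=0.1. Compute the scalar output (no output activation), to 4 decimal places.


z1[0] = (-0.5)·(2) + (-0.1)·(-3) + (0.7)·(-1) + 0.6 = -0.8
z1[1] = (1.1)·(2) + (-0.9)·(-3) + (-0.4)·(-1) + 0.4 = 5.7
z1[2] = (0.1)·(2) + (0.5)·(-3) + (1.4)·(-1) - 0.6 = -3.3
h = tanh(z1) = [-0.664, 1.0, -0.9973]
output = (-0.6)·(-0.664) + (1.2)·(1.0) + (0.9)·(-0.9973) + 0.1 = 0.8008

0.8008


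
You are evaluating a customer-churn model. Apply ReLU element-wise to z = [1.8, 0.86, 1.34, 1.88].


ReLU(1.8) = max(0, 1.8) = 1.8
ReLU(0.86) = max(0, 0.86) = 0.86
ReLU(1.34) = max(0, 1.34) = 1.34
ReLU(1.88) = max(0, 1.88) = 1.88
result = [1.8, 0.86, 1.34, 1.88]

[1.8, 0.86, 1.34, 1.88]


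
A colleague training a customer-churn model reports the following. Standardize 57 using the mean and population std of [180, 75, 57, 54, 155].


μ = 104.2, σ = 52.7765
z = (57 - 104.2)/52.7765 = -0.8943

-0.8943


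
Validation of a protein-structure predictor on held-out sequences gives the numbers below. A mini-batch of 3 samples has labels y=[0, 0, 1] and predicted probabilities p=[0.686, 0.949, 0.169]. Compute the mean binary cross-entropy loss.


L[0] = -ln(1-0.686) = -ln(0.314) = 1.1584
L[1] = -ln(1-0.949) = -ln(0.051) = 2.9759
L[2] = -ln(0.169) = 1.7779
mean = (1.1584 + 2.9759 + 1.7779)/3 = 1.9707

1.9707


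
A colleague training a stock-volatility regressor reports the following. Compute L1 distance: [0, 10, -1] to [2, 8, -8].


d = |0-2| + |10-8| + |-1+ 8|
  = 2 + 2 + 7
  = 11

11


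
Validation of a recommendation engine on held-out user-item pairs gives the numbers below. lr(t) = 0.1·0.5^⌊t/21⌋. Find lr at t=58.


n_drops = ⌊58/21⌋ = 2
lr = 0.1·0.5^2 = 0.1·0.25 = 0.025

0.025


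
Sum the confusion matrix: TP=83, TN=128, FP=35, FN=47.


Total = TP + TN + FP + FN
= 83 + 128 + 35 + 47
= 293
(Predicted positive: 118, predicted negative: 175)

293


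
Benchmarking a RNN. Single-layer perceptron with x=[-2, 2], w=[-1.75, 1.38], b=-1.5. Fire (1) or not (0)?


z = (-2)·(-1.75) + (2)·(1.38) - 1.5
  = 4.76
step(z) = 1 (z≥0)

1


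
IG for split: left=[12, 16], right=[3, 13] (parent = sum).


Parent = [15, 29], H_parent = 0.9257
H_left = 0.9852 (n=28), H_right = 0.6962 (n=16)
H_children = (28/44)·0.9852 + (16/44)·0.6962 = 0.8801
IG = 0.9257 - 0.8801 = 0.0456

0.0456


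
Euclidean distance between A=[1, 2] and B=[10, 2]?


d = √((1-10)² + (2-2)²)
  = √(81 + 0)
  = √81 = 9.0

9.0


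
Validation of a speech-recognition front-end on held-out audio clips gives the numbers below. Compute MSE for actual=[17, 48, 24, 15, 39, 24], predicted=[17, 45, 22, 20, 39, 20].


Squared errors: (17-17)²=0, (48-45)²=9, (24-22)²=4, (15-20)²=25, (39-39)²=0, (24-20)²=16
Sum = 54
MSE = 54/6 = 9

9


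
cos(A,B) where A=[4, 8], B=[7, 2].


A·B = 4·7 + 8·2 = 44
‖A‖ = √80 = 8.9443, ‖B‖ = √53 = 7.2801
cos = 44/(√80·√53) = 44/√4240 = 0.6757

0.6757


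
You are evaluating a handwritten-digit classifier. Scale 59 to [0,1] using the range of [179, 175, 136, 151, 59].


min=59, max=179
(59-59)/(179-59) = 0/120 = 0.0

0.0


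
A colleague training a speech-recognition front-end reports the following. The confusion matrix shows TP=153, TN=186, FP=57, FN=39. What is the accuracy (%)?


Accuracy = (TP+TN)/(TP+TN+FP+FN)
= (153+186)/(435)
= 339/435 = 77.93%

77.93%


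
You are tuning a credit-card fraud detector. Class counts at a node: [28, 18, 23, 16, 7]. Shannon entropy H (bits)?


Probabilities: [28/92, 18/92, 23/92, 16/92, 7/92] ≈ [0.3043, 0.1957, 0.25, 0.1739, 0.0761]
H = -((28/92)·log₂(28/92) + (18/92)·log₂(18/92) + (23/92)·log₂(23/92) + (16/92)·log₂(16/92) + (7/92)·log₂(7/92))
  = 2.2045 bits

2.2045 bits


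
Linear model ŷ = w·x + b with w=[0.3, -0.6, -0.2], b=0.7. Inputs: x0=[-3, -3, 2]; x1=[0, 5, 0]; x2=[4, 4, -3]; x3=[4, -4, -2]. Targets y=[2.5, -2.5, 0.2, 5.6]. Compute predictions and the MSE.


ŷ0 = (0.3)·(-3) + (-0.6)·(-3) + (-0.2)·(2) + 0.7 = 1.2
ŷ1 = (0.3)·(0) + (-0.6)·(5) + (-0.2)·(0) + 0.7 = -2.3
ŷ2 = (0.3)·(4) + (-0.6)·(4) + (-0.2)·(-3) + 0.7 = 0.1
ŷ3 = (0.3)·(4) + (-0.6)·(-4) + (-0.2)·(-2) + 0.7 = 4.7
errors² = [1.69, 0.04, 0.01, 0.81]
MSE = 2.5500/4 = 0.6375

0.6375


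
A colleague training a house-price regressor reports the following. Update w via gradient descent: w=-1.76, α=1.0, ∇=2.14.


w_new = w - α·∇
= -1.76 - 1.0·2.14
= -1.76 - 2.14
= -3.9

-3.9


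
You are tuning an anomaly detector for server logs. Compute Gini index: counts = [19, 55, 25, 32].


Probabilities: [19/131, 55/131, 25/131, 32/131] ≈ [0.145, 0.4198, 0.1908, 0.2443]
Σpᵢ² = (361 + 3025 + 625 + 1024)/131² = 5035/17161
Gini = 1 - Σpᵢ² = 1 - 5035/17161 = 0.7066

0.7066


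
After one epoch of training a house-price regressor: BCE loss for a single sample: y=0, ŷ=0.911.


BCE = -[y·ln(p) + (1-y)·ln(1-p)]
= -0 - 1·ln(1-0.911)
= -ln(0.089) = 2.4191

2.4191


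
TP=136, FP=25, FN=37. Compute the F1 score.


Precision = 136/161 = 0.8447
Recall = 136/173 = 0.7861
F1 = 2·P·R/(P+R) = 2·TP/(2·TP+FP+FN) = 272/(272+25+37) = 272/334 = 0.8144

0.8144


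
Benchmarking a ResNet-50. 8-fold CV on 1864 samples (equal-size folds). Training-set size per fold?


Fold size = 1864/8 = 233
Training per fold = 1864 - 233 = 1631

1631


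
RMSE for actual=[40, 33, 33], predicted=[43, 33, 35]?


MSE = 13/3 = 4.3333
RMSE = √(13/3) = 2.0817

2.0817


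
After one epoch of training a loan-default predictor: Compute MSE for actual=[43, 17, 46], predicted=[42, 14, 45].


Squared errors: (43-42)²=1, (17-14)²=9, (46-45)²=1
Sum = 11
MSE = 11/3 = 11/3

11/3


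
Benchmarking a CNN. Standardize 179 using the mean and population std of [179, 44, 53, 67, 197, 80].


μ = 103.3333, σ = 61.1246
z = (179 - 103.3333)/61.1246 = 1.2379

1.2379


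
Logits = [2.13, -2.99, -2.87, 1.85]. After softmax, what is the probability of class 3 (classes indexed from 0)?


Exponentials: e^2.13=8.4149, e^-2.99=0.0503, e^-2.87=0.0567, e^1.85=6.3598
Sum = 14.8817
Softmax = [0.5655, 0.0034, 0.0038, 0.4274]
p[3] = 6.3598/14.8817 = 0.4274

0.4274


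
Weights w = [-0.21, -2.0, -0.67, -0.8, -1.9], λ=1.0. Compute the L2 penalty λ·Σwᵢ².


‖w‖₂² = (-0.21)² + (-2.0)² + (-0.67)² + (-0.8)² + (-1.9)²
     = 0.0441 + 4 + 0.4489 + 0.64 + 3.61
     = 8.743
λ·‖w‖₂² = 1.0·8.743 = 8.743

8.743


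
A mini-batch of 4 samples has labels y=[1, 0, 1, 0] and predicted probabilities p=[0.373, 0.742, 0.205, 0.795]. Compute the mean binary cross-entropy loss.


L[0] = -ln(0.373) = 0.9862
L[1] = -ln(1-0.742) = -ln(0.258) = 1.3548
L[2] = -ln(0.205) = 1.5847
L[3] = -ln(1-0.795) = -ln(0.205) = 1.5847
mean = (0.9862 + 1.3548 + 1.5847 + 1.5847)/4 = 1.3776

1.3776


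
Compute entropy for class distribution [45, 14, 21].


Probabilities: [45/80, 14/80, 21/80] ≈ [0.5625, 0.175, 0.2625]
H = -((45/80)·log₂(45/80) + (14/80)·log₂(14/80) + (21/80)·log₂(21/80))
  = 1.4135 bits

1.4135 bits


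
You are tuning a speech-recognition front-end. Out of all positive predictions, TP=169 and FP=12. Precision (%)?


Precision = TP/(TP+FP)
= 169/(169+12)
= 169/181 = 93.37%

93.37%


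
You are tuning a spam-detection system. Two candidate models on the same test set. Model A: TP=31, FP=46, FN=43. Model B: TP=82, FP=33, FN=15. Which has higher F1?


Model A: P=31/77=0.4026, R=31/74=0.4189, F1=2PR/(P+R)=2TP/(2TP+FP+FN)=62/151=0.4106
Model B: P=82/115=0.713, R=82/97=0.8454, F1=2PR/(P+R)=2TP/(2TP+FP+FN)=164/212=0.7736
0.4106 < 0.7736 → Model B

Model B


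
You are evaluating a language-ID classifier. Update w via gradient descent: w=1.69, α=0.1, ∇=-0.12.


w_new = w - α·∇
= 1.69 - 0.1·-0.12
= 1.69 + 0.012
= 1.702

1.702


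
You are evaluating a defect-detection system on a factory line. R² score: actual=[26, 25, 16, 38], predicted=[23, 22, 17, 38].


ȳ = 26.25
SS_res = Σ(y-ŷ)² = 19
SS_tot = Σ(y-ȳ)² = 244.75
R² = 1 - SS_res/SS_tot = 1 - 0.0776 = 0.9224

0.9224


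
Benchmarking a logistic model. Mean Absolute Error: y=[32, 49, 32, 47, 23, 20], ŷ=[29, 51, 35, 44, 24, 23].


Absolute errors: |32-29|=3, |49-51|=2, |32-35|=3, |47-44|=3, |23-24|=1, |20-23|=3
Sum = 15
MAE = 15/6 = 5/2

5/2


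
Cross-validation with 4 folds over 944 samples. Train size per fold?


Fold size = 944/4 = 236
Training per fold = 944 - 236 = 708

708


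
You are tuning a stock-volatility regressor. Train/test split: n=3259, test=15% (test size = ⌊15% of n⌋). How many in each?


Test = ⌊3259·15/100⌋ = 488
Train = 3259 - 488 = 2771

Train: 2771, Test: 488


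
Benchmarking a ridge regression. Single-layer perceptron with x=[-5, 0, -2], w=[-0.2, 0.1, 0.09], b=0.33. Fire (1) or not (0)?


z = (-5)·(-0.2) + (0)·(0.1) + (-2)·(0.09) + 0.33
  = 1.15
step(z) = 1 (z≥0)

1


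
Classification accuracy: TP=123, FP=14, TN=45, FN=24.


Accuracy = (TP+TN)/(TP+TN+FP+FN)
= (123+45)/(206)
= 168/206 = 81.55%

81.55%


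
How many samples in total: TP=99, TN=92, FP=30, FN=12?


Total = TP + TN + FP + FN
= 99 + 92 + 30 + 12
= 233
(Predicted positive: 129, predicted negative: 104)

233


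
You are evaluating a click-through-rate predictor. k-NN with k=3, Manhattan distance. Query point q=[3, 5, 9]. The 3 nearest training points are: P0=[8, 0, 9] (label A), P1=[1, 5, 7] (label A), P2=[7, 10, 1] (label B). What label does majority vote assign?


d(q,P0) = 10  (label A)
d(q,P1) = 4  (label A)
d(q,P2) = 17  (label B)
Votes: A=2, B=1
Majority → A

A


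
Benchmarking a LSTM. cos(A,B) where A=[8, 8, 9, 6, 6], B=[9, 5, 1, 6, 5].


A·B = 8·9 + 8·5 + 9·1 + 6·6 + 6·5 = 187
‖A‖ = √281 = 16.7631, ‖B‖ = √168 = 12.9615
cos = 187/(√281·√168) = 187/√47208 = 0.8607

0.8607


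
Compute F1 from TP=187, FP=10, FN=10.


Precision = 187/197 = 0.9492
Recall = 187/197 = 0.9492
F1 = 2·P·R/(P+R) = 2·TP/(2·TP+FP+FN) = 374/(374+10+10) = 374/394 = 0.9492

0.9492


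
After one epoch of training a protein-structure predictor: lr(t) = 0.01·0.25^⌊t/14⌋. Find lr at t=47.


n_drops = ⌊47/14⌋ = 3
lr = 0.01·0.25^3 = 0.01·0.015625 = 0.00015625

0.00015625


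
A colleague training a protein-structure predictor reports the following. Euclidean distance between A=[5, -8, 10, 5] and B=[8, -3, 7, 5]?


d = √((5-8)² + (-8+ 3)² + (10-7)² + (5-5)²)
  = √(9 + 25 + 9 + 0)
  = √43 = 6.5574

6.5574


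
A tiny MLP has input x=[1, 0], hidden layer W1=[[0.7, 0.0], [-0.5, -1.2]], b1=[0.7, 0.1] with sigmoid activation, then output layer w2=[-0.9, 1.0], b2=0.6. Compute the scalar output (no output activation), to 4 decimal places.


z1[0] = (0.7)·(1) + (0.0)·(0) + 0.7 = 1.4
z1[1] = (-0.5)·(1) + (-1.2)·(0) + 0.1 = -0.4
h = sigmoid(z1) = [0.8022, 0.4013]
output = (-0.9)·(0.8022) + (1.0)·(0.4013) + 0.6 = 0.2793

0.2793


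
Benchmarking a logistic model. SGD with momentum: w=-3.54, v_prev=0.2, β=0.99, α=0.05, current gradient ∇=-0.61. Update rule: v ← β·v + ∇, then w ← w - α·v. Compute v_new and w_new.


v_new = 0.99·0.2 - 0.61 = 0.198 - 0.61 = -0.412
w_new = -3.54 - 0.05·-0.412 = -3.54 + 0.0206 = -3.5194

v_new=-0.412, w_new=-3.5194


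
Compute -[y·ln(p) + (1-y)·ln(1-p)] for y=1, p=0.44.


BCE = -[y·ln(p) + (1-y)·ln(1-p)]
= -1·ln(0.44) - 0
= -ln(0.44) = 0.821

0.821


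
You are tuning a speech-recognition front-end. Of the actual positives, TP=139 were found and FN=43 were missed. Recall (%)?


Recall = TP/(TP+FN)
= 139/(139+43)
= 139/182 = 76.37%

76.37%


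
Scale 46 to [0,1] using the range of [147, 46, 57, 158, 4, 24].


min=4, max=158
(46-4)/(158-4) = 42/154 = 0.2727

0.2727


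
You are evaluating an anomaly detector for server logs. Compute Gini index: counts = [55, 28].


Probabilities: [55/83, 28/83] ≈ [0.6627, 0.3373]
Σpᵢ² = (3025 + 784)/83² = 3809/6889
Gini = 1 - Σpᵢ² = 1 - 3809/6889 = 0.4471

0.4471


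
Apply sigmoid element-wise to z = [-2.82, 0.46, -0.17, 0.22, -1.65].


σ(-2.82) = 1/(1+e^2.82) = 0.0563
σ(0.46) = 1/(1+e^-0.46) = 0.613
σ(-0.17) = 1/(1+e^0.17) = 0.4576
σ(0.22) = 1/(1+e^-0.22) = 0.5548
σ(-1.65) = 1/(1+e^1.65) = 0.1611
result = [0.0563, 0.613, 0.4576, 0.5548, 0.1611]

[0.0563, 0.613, 0.4576, 0.5548, 0.1611]


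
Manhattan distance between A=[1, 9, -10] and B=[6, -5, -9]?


d = |1-6| + |9+ 5| + |-10+ 9|
  = 5 + 14 + 1
  = 20

20


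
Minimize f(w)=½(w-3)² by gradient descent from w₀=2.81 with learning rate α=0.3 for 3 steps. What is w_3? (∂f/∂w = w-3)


step 1: grad = 2.81-3 = -0.19; w = 2.81 - 0.3·(-0.19) = 2.867
step 2: grad = 2.867-3 = -0.133; w = 2.867 - 0.3·(-0.133) = 2.9069
step 3: grad = 2.9069-3 = -0.0931; w = 2.9069 - 0.3·(-0.0931) = 2.93483

2.93483


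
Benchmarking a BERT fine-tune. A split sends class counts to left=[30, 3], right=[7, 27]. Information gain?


Parent = [37, 30], H_parent = 0.9921
H_left = 0.4395 (n=33), H_right = 0.7335 (n=34)
H_children = (33/67)·0.4395 + (34/67)·0.7335 = 0.5887
IG = 0.9921 - 0.5887 = 0.4034

0.4034


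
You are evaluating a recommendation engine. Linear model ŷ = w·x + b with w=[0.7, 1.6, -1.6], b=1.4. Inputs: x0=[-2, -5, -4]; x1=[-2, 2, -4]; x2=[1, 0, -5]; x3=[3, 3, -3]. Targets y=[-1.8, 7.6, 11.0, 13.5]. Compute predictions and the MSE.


ŷ0 = (0.7)·(-2) + (1.6)·(-5) + (-1.6)·(-4) + 1.4 = -1.6
ŷ1 = (0.7)·(-2) + (1.6)·(2) + (-1.6)·(-4) + 1.4 = 9.6
ŷ2 = (0.7)·(1) + (1.6)·(0) + (-1.6)·(-5) + 1.4 = 10.1
ŷ3 = (0.7)·(3) + (1.6)·(3) + (-1.6)·(-3) + 1.4 = 13.1
errors² = [0.04, 4.0, 0.81, 0.16]
MSE = 5.0100/4 = 1.2525

1.2525


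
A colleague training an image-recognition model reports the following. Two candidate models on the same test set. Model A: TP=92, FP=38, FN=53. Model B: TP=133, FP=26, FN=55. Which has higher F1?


Model A: P=92/130=0.7077, R=92/145=0.6345, F1=2PR/(P+R)=2TP/(2TP+FP+FN)=184/275=0.6691
Model B: P=133/159=0.8365, R=133/188=0.7074, F1=2PR/(P+R)=2TP/(2TP+FP+FN)=266/347=0.7666
0.6691 < 0.7666 → Model B

Model B


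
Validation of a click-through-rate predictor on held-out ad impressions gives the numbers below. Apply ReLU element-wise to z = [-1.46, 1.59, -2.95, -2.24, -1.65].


ReLU(-1.46) = max(0, -1.46) = 0.0
ReLU(1.59) = max(0, 1.59) = 1.59
ReLU(-2.95) = max(0, -2.95) = 0.0
ReLU(-2.24) = max(0, -2.24) = 0.0
ReLU(-1.65) = max(0, -1.65) = 0.0
result = [0.0, 1.59, 0.0, 0.0, 0.0]

[0.0, 1.59, 0.0, 0.0, 0.0]


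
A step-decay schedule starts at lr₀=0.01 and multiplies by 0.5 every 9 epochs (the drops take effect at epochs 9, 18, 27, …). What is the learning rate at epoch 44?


n_drops = ⌊44/9⌋ = 4
lr = 0.01·0.5^4 = 0.01·0.0625 = 0.000625

0.000625


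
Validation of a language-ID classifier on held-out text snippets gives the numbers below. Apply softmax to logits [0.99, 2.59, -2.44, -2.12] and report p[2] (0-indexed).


Exponentials: e^0.99=2.6912, e^2.59=13.3298, e^-2.44=0.0872, e^-2.12=0.12
Sum = 16.2282
Softmax = [0.1658, 0.8214, 0.0054, 0.0074]
p[2] = 0.0872/16.2282 = 0.0054

0.0054


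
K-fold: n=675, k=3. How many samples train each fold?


Fold size = 675/3 = 225
Training per fold = 675 - 225 = 450

450


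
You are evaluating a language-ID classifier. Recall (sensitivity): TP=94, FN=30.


Recall = TP/(TP+FN)
= 94/(94+30)
= 94/124 = 75.81%

75.81%


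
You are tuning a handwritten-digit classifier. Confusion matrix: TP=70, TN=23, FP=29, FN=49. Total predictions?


Total = TP + TN + FP + FN
= 70 + 23 + 29 + 49
= 171
(Predicted positive: 99, predicted negative: 72)

171
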